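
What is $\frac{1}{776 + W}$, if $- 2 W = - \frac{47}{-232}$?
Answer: $\frac{464}{360017} \approx 0.0012888$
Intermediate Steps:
$W = - \frac{47}{464}$ ($W = - \frac{\left(-47\right) \frac{1}{-232}}{2} = - \frac{\left(-47\right) \left(- \frac{1}{232}\right)}{2} = \left(- \frac{1}{2}\right) \frac{47}{232} = - \frac{47}{464} \approx -0.10129$)
$\frac{1}{776 + W} = \frac{1}{776 - \frac{47}{464}} = \frac{1}{\frac{360017}{464}} = \frac{464}{360017}$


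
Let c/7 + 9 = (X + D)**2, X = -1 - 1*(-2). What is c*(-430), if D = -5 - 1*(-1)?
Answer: 0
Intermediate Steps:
X = 1 (X = -1 + 2 = 1)
D = -4 (D = -5 + 1 = -4)
c = 0 (c = -63 + 7*(1 - 4)**2 = -63 + 7*(-3)**2 = -63 + 7*9 = -63 + 63 = 0)
c*(-430) = 0*(-430) = 0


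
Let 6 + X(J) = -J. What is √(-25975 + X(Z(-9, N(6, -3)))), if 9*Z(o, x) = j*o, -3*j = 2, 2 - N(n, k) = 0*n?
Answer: I*√233835/3 ≈ 161.19*I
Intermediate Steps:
N(n, k) = 2 (N(n, k) = 2 - 0*n = 2 - 1*0 = 2 + 0 = 2)
j = -⅔ (j = -⅓*2 = -⅔ ≈ -0.66667)
Z(o, x) = -2*o/27 (Z(o, x) = (-2*o/3)/9 = -2*o/27)
X(J) = -6 - J
√(-25975 + X(Z(-9, N(6, -3)))) = √(-25975 + (-6 - (-2)*(-9)/27)) = √(-25975 + (-6 - 1*⅔)) = √(-25975 + (-6 - ⅔)) = √(-25975 - 20/3) = √(-77945/3) = I*√233835/3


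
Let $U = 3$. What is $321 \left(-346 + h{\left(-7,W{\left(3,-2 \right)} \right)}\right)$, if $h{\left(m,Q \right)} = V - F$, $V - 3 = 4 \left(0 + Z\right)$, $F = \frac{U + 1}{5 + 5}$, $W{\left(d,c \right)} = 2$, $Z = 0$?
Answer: $- \frac{551157}{5} \approx -1.1023 \cdot 10^{5}$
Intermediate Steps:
$F = \frac{2}{5}$ ($F = \frac{3 + 1}{5 + 5} = \frac{4}{10} = 4 \cdot \frac{1}{10} = \frac{2}{5} \approx 0.4$)
$V = 3$ ($V = 3 + 4 \left(0 + 0\right) = 3 + 4 \cdot 0 = 3 + 0 = 3$)
$h{\left(m,Q \right)} = \frac{13}{5}$ ($h{\left(m,Q \right)} = 3 - \frac{2}{5} = \frac{13}{5}$)
$321 \left(-346 + h{\left(-7,W{\left(3,-2 \right)} \right)}\right) = 321 \left(-346 + \frac{13}{5}\right) = 321 \left(- \frac{1717}{5}\right) = - \frac{551157}{5}$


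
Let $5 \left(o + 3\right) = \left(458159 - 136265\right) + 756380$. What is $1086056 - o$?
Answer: $\frac{4352021}{5} \approx 8.704 \cdot 10^{5}$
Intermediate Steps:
$o = \frac{1078259}{5}$ ($o = -3 + \frac{\left(458159 - 136265\right) + 756380}{5} = -3 + \frac{321894 + 756380}{5} = -3 + \frac{1}{5} \cdot 1078274 = -3 + \frac{1078274}{5} = \frac{1078259}{5} \approx 2.1565 \cdot 10^{5}$)
$1086056 - o = 1086056 - \frac{1078259}{5} = \frac{4352021}{5}$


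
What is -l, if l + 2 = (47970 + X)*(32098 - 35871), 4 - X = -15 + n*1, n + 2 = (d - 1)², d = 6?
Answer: 180975720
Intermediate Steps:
n = 23 (n = -2 + (6 - 1)² = -2 + 5² = -2 + 25 = 23)
X = -4 (X = 4 - (-15 + 23*1) = 4 - (-15 + 23) = 4 - 1*8 = 4 - 8 = -4)
l = -180975720 (l = -2 + (47970 - 4)*(32098 - 35871) = -2 + 47966*(-3773) = -2 - 180975718 = -180975720)
-l = -1*(-180975720) = 180975720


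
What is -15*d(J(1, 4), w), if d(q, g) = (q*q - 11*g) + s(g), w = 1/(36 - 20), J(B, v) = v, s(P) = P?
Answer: -1845/8 ≈ -230.63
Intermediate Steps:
w = 1/16 ≈ 0.062500
d(q, g) = q² - 10*g (d(q, g) = (q*q - 11*g) + g = (q² - 11*g) + g = q² - 10*g)
-15*d(J(1, 4), w) = -15*(4² - 10*1/16) = -15*(16 - 5/8) = -15*123/8 = -1845/8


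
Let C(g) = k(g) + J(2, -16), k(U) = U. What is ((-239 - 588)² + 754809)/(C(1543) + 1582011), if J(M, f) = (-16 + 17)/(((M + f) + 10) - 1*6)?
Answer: 14387380/15835539 ≈ 0.90855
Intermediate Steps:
J(M, f) = 1/(4 + M + f) (J(M, f) = 1/((10 + M + f) - 6) = 1/(4 + M + f))
C(g) = -⅒ + g (C(g) = g + 1/(4 + 2 - 16) = g + 1/(-10) = g - ⅒ = -⅒ + g)
((-239 - 588)² + 754809)/(C(1543) + 1582011) = ((-239 - 588)² + 754809)/((-⅒ + 1543) + 1582011) = ((-827)² + 754809)/(15429/10 + 1582011) = (683929 + 754809)/(15835539/10) = 1438738*(10/15835539) = 14387380/15835539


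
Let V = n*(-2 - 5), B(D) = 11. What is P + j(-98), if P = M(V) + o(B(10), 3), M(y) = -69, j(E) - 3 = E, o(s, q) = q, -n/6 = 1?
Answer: -161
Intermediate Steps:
n = -6 (n = -6*1 = -6)
V = 42 (V = -6*(-2 - 5) = -6*(-7) = 42)
j(E) = 3 + E
P = -66 (P = -69 + 3 = -66)
P + j(-98) = -66 + (3 - 98) = -66 - 95 = -161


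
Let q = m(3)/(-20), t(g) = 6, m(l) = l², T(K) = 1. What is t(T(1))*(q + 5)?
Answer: 273/10 ≈ 27.300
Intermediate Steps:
q = -9/20 (q = 3²/(-20) = 9*(-1/20) = -9/20 ≈ -0.45000)
t(T(1))*(q + 5) = 6*(-9/20 + 5) = 6*(91/20) = 273/10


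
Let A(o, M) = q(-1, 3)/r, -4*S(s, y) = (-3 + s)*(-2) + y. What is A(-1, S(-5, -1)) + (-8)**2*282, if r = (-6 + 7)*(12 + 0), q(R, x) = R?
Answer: 216575/12 ≈ 18048.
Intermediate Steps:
S(s, y) = -3/2 + s/2 - y/4 (S(s, y) = -((-3 + s)*(-2) + y)/4 = -((6 - 2*s) + y)/4 = -(6 + y - 2*s)/4 = -3/2 + s/2 - y/4)
r = 12 (r = 1*12 = 12)
A(o, M) = -1/12
A(-1, S(-5, -1)) + (-8)**2*282 = -1/12 + (-8)**2*282 = -1/12 + 64*282 = -1/12 + 18048 = 216575/12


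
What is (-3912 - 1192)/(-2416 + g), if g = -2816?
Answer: 319/327 ≈ 0.97554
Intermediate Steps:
(-3912 - 1192)/(-2416 + g) = (-3912 - 1192)/(-2416 - 2816) = -5104/(-5232) = -5104*(-1/5232) = 319/327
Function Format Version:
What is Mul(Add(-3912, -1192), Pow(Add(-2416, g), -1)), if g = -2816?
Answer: Rational(319, 327) ≈ 0.97554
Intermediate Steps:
Mul(Add(-3912, -1192), Pow(Add(-2416, g), -1)) = Mul(Add(-3912, -1192), Pow(Add(-2416, -2816), -1)) = Mul(-5104, Pow(-5232, -1)) = Mul(-5104, Rational(-1, 5232)) = Rational(319, 327)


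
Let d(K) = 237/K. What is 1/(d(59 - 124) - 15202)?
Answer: -65/988367 ≈ -6.5765e-5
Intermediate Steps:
1/(d(59 - 124) - 15202) = 1/(237/(59 - 124) - 15202) = 1/(237/(-65) - 15202) = 1/(237*(-1/65) - 15202) = 1/(-237/65 - 15202) = 1/(-988367/65) = -65/988367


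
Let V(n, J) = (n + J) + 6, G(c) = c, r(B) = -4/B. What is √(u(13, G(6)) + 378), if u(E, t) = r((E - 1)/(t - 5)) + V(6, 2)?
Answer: 5*√141/3 ≈ 19.791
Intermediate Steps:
V(n, J) = 6 + J + n (V(n, J) = (J + n) + 6 = 6 + J + n)
u(E, t) = 14 - 4*(-5 + t)/(-1 + E) (u(E, t) = -4*(t - 5)/(E - 1) + (6 + 2 + 6) = -4*(-5 + t)/(-1 + E) + 14 = 14 - 4*(-5 + t)/(-1 + E))
√(u(13, G(6)) + 378) = √(2*(3 - 2*6 + 7*13)/(-1 + 13) + 378) = √(2*(3 - 12 + 91)/12 + 378) = √(2*(1/12)*82 + 378) = √(41/3 + 378) = √(1175/3) = 5*√141/3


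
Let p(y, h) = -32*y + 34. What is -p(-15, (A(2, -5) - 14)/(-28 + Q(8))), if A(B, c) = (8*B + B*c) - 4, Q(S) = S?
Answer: -514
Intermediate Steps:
A(B, c) = -4 + 8*B + B*c
p(y, h) = 34 - 32*y
-p(-15, (A(2, -5) - 14)/(-28 + Q(8))) = -(34 - 32*(-15)) = -(34 + 480) = -1*514 = -514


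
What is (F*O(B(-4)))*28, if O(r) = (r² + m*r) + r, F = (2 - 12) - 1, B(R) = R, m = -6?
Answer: -11088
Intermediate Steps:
F = -11 (F = -10 - 1 = -11)
O(r) = r² - 5*r (O(r) = (r² - 6*r) + r = r² - 5*r)
(F*O(B(-4)))*28 = -(-44)*(-5 - 4)*28 = -(-44)*(-9)*28 = -11*36*28 = -396*28 = -11088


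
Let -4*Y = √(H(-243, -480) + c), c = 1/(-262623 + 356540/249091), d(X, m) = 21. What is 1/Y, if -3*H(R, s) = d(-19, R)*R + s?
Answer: -2*√7963852846024264357328226/60870210522321 ≈ -0.092723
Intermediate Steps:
c = -249091/65416669153 (c = 1/(-262623 + 356540*(1/249091)) = 1/(-262623 + 356540/249091) = 1/(-65416669153/249091) = -249091/65416669153 ≈ -3.8078e-6)
H(R, s) = -7*R - s/3 (H(R, s) = -(21*R + s)/3 = -(s + 21*R)/3 = -7*R - s/3)
Y = -√7963852846024264357328226/261666676612 (Y = -√((-7*(-243) - ⅓*(-480)) - 249091/65416669153)/4 = -√((1701 + 160) - 249091/65416669153)/4 = -√(1861 - 249091/65416669153)/4 = -√7963852846024264357328226/261666676612 ≈ -10.785)
1/Y = 1/(-√7963852846024264357328226/261666676612) = -2*√7963852846024264357328226/60870210522321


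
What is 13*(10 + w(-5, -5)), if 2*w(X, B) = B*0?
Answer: 130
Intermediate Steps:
w(X, B) = 0 (w(X, B) = (B*0)/2 = (1/2)*0 = 0)
13*(10 + w(-5, -5)) = 13*(10 + 0) = 13*10 = 130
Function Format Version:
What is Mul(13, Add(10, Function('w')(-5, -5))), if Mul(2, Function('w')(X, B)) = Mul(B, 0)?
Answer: 130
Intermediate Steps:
Function('w')(X, B) = 0 (Function('w')(X, B) = Mul(Rational(1, 2), Mul(B, 0)) = Mul(Rational(1, 2), 0) = 0)
Mul(13, Add(10, Function('w')(-5, -5))) = Mul(13, Add(10, 0)) = Mul(13, 10) = 130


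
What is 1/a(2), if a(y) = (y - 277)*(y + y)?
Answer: -1/1100 ≈ -0.00090909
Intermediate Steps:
a(y) = 2*y*(-277 + y) (a(y) = (-277 + y)*(2*y) = 2*y*(-277 + y))
1/a(2) = 1/(2*2*(-277 + 2)) = 1/(2*2*(-275)) = 1/(-1100) = -1/1100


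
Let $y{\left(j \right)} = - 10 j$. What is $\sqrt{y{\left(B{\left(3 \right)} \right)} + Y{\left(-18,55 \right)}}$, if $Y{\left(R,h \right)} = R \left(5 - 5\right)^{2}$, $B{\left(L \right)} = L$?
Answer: $i \sqrt{30} \approx 5.4772 i$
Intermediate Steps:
$Y{\left(R,h \right)} = 0$ ($Y{\left(R,h \right)} = R 0^{2} = R 0 = 0$)
$\sqrt{y{\left(B{\left(3 \right)} \right)} + Y{\left(-18,55 \right)}} = \sqrt{\left(-10\right) 3 + 0} = \sqrt{-30 + 0} = \sqrt{-30} = i \sqrt{30}$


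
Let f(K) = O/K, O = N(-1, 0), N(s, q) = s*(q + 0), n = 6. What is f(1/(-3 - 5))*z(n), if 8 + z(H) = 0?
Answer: 0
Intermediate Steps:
z(H) = -8 (z(H) = -8 + 0 = -8)
N(s, q) = q*s (N(s, q) = s*q = q*s)
O = 0 (O = 0*(-1) = 0)
f(K) = 0 (f(K) = 0/K = 0)
f(1/(-3 - 5))*z(n) = 0*(-8) = 0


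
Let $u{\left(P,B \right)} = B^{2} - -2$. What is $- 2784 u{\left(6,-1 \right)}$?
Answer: $-8352$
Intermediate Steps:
$u{\left(P,B \right)} = 2 + B^{2}$ ($u{\left(P,B \right)} = B^{2} + 2 = 2 + B^{2}$)
$- 2784 u{\left(6,-1 \right)} = - 2784 \left(2 + \left(-1\right)^{2}\right) = - 2784 \left(2 + 1\right) = \left(-2784\right) 3 = -8352$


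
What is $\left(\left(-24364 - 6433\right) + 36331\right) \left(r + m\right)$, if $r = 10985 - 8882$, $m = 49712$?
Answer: $286744210$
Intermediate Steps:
$r = 2103$
$\left(\left(-24364 - 6433\right) + 36331\right) \left(r + m\right) = \left(\left(-24364 - 6433\right) + 36331\right) \left(2103 + 49712\right) = \left(\left(-24364 - 6433\right) + 36331\right) 51815 = \left(-30797 + 36331\right) 51815 = 5534 \cdot 51815 = 286744210$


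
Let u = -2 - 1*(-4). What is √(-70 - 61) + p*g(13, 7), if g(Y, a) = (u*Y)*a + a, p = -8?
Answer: -1512 + I*√131 ≈ -1512.0 + 11.446*I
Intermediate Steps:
u = 2 (u = -2 + 4 = 2)
g(Y, a) = a + 2*Y*a (g(Y, a) = (2*Y)*a + a = 2*Y*a + a = a + 2*Y*a)
√(-70 - 61) + p*g(13, 7) = √(-70 - 61) - 56*(1 + 2*13) = √(-131) - 56*(1 + 26) = I*√131 - 56*27 = I*√131 - 8*189 = I*√131 - 1512 = -1512 + I*√131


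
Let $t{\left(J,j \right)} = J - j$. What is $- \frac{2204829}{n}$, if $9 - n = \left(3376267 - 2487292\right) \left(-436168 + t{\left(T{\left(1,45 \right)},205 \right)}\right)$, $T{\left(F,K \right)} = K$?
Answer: $- \frac{244981}{43098298201} \approx -5.6842 \cdot 10^{-6}$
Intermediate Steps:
$n = 387884683809$ ($n = 9 - \left(3376267 - 2487292\right) \left(-436168 + \left(45 - 205\right)\right) = 9 - 888975 \left(-436168 + \left(45 - 205\right)\right) = 9 - 888975 \left(-436168 - 160\right) = 9 - 888975 \left(-436328\right) = 9 - -387884683800 = 9 + 387884683800 = 387884683809$)
$- \frac{2204829}{n} = - \frac{2204829}{387884683809} = \left(-2204829\right) \frac{1}{387884683809} = - \frac{244981}{43098298201}$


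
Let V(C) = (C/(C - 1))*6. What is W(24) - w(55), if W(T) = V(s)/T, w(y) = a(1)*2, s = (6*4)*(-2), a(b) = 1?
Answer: -86/49 ≈ -1.7551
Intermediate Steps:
s = -48 (s = 24*(-2) = -48)
w(y) = 2 (w(y) = 1*2 = 2)
V(C) = 6*C/(-1 + C) (V(C) = (C/(-1 + C))*6 = 6*C/(-1 + C))
W(T) = 288/(49*T) (W(T) = (6*(-48)/(-1 - 48))/T = (6*(-48)/(-49))/T = (6*(-48)*(-1/49))/T = 288/(49*T))
W(24) - w(55) = (288/49)/24 - 1*2 = (288/49)*(1/24) - 2 = 12/49 - 2 = -86/49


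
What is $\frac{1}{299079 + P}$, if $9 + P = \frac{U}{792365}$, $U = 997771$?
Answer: $\frac{792365}{236973598321} \approx 3.3437 \cdot 10^{-6}$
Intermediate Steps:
$P = - \frac{6133514}{792365}$ ($P = -9 + \frac{997771}{792365} = - \frac{6133514}{792365} \approx -7.7408$)
$\frac{1}{299079 + P} = \frac{1}{299079 - \frac{6133514}{792365}} = \frac{1}{\frac{236973598321}{792365}} = \frac{792365}{236973598321}$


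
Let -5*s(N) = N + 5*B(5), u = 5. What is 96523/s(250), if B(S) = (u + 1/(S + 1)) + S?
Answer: -579138/361 ≈ -1604.3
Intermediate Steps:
B(S) = 5 + S + 1/(1 + S) (B(S) = (5 + 1/(S + 1)) + S = (5 + 1/(1 + S)) + S = 5 + S + 1/(1 + S))
s(N) = -61/6 - N/5 (s(N) = -(N + 5*((6 + 5² + 6*5)/(1 + 5)))/5 = -(N + 5*((6 + 25 + 30)/6))/5 = -(N + 5*((⅙)*61))/5 = -(N + 5*(61/6))/5 = -(N + 305/6)/5 = -(305/6 + N)/5 = -61/6 - N/5)
96523/s(250) = 96523/(-61/6 - ⅕*250) = 96523/(-61/6 - 50) = 96523/(-361/6) = 96523*(-6/361) = -579138/361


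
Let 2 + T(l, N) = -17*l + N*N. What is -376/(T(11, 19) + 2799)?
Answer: -376/2971 ≈ -0.12656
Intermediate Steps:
T(l, N) = -2 + N² - 17*l (T(l, N) = -2 + (-17*l + N*N) = -2 + (-17*l + N²) = -2 + (N² - 17*l) = -2 + N² - 17*l)
-376/(T(11, 19) + 2799) = -376/((-2 + 19² - 17*11) + 2799) = -376/((-2 + 361 - 187) + 2799) = -376/(172 + 2799) = -376/2971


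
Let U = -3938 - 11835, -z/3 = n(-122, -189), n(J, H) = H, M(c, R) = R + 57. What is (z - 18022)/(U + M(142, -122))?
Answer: 17455/15838 ≈ 1.1021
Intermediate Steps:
M(c, R) = 57 + R
z = 567 (z = -3*(-189) = 567)
U = -15773
(z - 18022)/(U + M(142, -122)) = (567 - 18022)/(-15773 + (57 - 122)) = -17455/(-15773 - 65) = -17455/(-15838) = -17455*(-1/15838) = 17455/15838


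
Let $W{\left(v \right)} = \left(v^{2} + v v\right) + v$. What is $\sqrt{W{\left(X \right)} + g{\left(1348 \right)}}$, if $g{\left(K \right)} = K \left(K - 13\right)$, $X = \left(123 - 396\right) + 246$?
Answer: $\sqrt{1801011} \approx 1342.0$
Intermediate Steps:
$X = -27$ ($X = -273 + 246 = -27$)
$W{\left(v \right)} = v + 2 v^{2}$ ($W{\left(v \right)} = \left(v^{2} + v^{2}\right) + v = 2 v^{2} + v = v + 2 v^{2}$)
$g{\left(K \right)} = K \left(-13 + K\right)$
$\sqrt{W{\left(X \right)} + g{\left(1348 \right)}} = \sqrt{- 27 \left(1 + 2 \left(-27\right)\right) + 1348 \left(-13 + 1348\right)} = \sqrt{- 27 \left(1 - 54\right) + 1348 \cdot 1335} = \sqrt{\left(-27\right) \left(-53\right) + 1799580} = \sqrt{1431 + 1799580} = \sqrt{1801011}$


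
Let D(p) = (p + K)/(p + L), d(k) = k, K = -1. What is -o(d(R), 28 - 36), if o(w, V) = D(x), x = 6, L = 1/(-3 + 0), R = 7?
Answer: -15/17 ≈ -0.88235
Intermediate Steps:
L = -⅓ (L = 1/(-3) = -⅓ ≈ -0.33333)
D(p) = (-1 + p)/(-⅓ + p) (D(p) = (p - 1)/(p - ⅓) = (-1 + p)/(-⅓ + p))
o(w, V) = 15/17 (o(w, V) = 3*(-1 + 6)/(-1 + 3*6) = 3*5/(-1 + 18) = 3*5/17 = 3*(1/17)*5 = 15/17)
-o(d(R), 28 - 36) = -1*15/17 = -15/17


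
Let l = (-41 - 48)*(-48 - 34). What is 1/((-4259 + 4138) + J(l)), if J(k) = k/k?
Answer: -1/120 ≈ -0.0083333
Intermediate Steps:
l = 7298 (l = -89*(-82) = 7298)
J(k) = 1
1/((-4259 + 4138) + J(l)) = 1/((-4259 + 4138) + 1) = 1/(-121 + 1) = 1/(-120) = -1/120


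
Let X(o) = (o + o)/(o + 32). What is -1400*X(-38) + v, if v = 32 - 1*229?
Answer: -53791/3 ≈ -17930.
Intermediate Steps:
X(o) = 2*o/(32 + o) (X(o) = (2*o)/(32 + o) = 2*o/(32 + o))
v = -197 (v = 32 - 229 = -197)
-1400*X(-38) + v = -2800*(-38)/(32 - 38) - 197 = -2800*(-38)/(-6) - 197 = -2800*(-38)*(-1)/6 - 197 = -1400*38/3 - 197 = -53200/3 - 197 = -53791/3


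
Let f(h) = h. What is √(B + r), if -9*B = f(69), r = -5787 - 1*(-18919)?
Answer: √118119/3 ≈ 114.56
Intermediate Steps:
r = 13132 (r = -5787 + 18919 = 13132)
B = -23/3 (B = -⅑*69 = -23/3 ≈ -7.6667)
√(B + r) = √(-23/3 + 13132) = √(39373/3) = √118119/3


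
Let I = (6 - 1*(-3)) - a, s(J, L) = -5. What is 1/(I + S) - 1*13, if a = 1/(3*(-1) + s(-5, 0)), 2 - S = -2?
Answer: -1357/105 ≈ -12.924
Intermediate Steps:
S = 4 (S = 2 - 1*(-2) = 2 + 2 = 4)
a = -1/8 (a = 1/(3*(-1) - 5) = 1/(-3 - 5) = 1/(-8) = -1/8 ≈ -0.12500)
I = 73/8 (I = (6 - 1*(-3)) - 1*(-1/8) = (6 + 3) + 1/8 = 9 + 1/8 = 73/8 ≈ 9.1250)
1/(I + S) - 1*13 = 1/(73/8 + 4) - 1*13 = 1/(105/8) - 13 = 8/105 - 13 = -1357/105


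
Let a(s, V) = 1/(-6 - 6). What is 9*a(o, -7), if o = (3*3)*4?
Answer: -¾ ≈ -0.75000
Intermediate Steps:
o = 36 (o = 9*4 = 36)
a(s, V) = -1/12 (a(s, V) = 1/(-12) = -1/12)
9*a(o, -7) = 9*(-1/12) = -¾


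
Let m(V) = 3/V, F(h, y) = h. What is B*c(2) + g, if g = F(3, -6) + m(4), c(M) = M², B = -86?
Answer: -1361/4 ≈ -340.25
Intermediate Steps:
g = 15/4 (g = 3 + 3/4 = 3 + 3*(¼) = 3 + ¾ = 15/4 ≈ 3.7500)
B*c(2) + g = -86*2² + 15/4 = -86*4 + 15/4 = -344 + 15/4 = -1361/4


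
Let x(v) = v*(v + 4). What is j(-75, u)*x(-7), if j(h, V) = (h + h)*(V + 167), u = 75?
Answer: -762300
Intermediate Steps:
j(h, V) = 2*h*(167 + V) (j(h, V) = (2*h)*(167 + V) = 2*h*(167 + V))
x(v) = v*(4 + v)
j(-75, u)*x(-7) = (2*(-75)*(167 + 75))*(-7*(4 - 7)) = (2*(-75)*242)*(-7*(-3)) = -36300*21 = -762300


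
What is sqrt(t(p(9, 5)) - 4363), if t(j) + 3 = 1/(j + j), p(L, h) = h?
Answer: 63*I*sqrt(110)/10 ≈ 66.075*I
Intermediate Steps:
t(j) = -3 + 1/(2*j) (t(j) = -3 + 1/(j + j) = -3 + 1/(2*j))
sqrt(t(p(9, 5)) - 4363) = sqrt((-3 + (1/2)/5) - 4363) = sqrt((-3 + (1/2)*(1/5)) - 4363) = sqrt((-3 + 1/10) - 4363) = sqrt(-29/10 - 4363) = sqrt(-43659/10) = 63*I*sqrt(110)/10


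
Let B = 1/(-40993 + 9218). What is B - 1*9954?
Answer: -316288351/31775 ≈ -9954.0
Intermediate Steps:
B = -1/31775 (B = 1/(-31775) = -1/31775 ≈ -3.1471e-5)
B - 1*9954 = -1/31775 - 1*9954 = -1/31775 - 9954 = -316288351/31775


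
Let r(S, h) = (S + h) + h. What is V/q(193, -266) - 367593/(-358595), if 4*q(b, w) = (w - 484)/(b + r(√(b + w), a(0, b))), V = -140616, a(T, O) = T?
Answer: 1297591795473/8964875 + 93744*I*√73/125 ≈ 1.4474e+5 + 6407.6*I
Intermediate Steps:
r(S, h) = S + 2*h
q(b, w) = (-484 + w)/(4*(b + √(b + w))) (q(b, w) = ((w - 484)/(b + (√(b + w) + 2*0)))/4 = ((-484 + w)/(b + (√(b + w) + 0)))/4 = ((-484 + w)/(b + √(b + w)))/4 = (-484 + w)/(4*(b + √(b + w))))
V/q(193, -266) - 367593/(-358595) = -140616*(193 + √(193 - 266))/(-121 + (¼)*(-266)) - 367593/(-358595) = -140616*(193 + √(-73))/(-121 - 133/2) - 367593*(-1/358595) = -(-18092592/125 - 93744*I*√73/125) + 367593/358595 = -140616*(-386/375 - 2*I*√73/375) + 367593/358595 = (18092592/125 + 93744*I*√73/125) + 367593/358595 = 1297591795473/8964875 + 93744*I*√73/125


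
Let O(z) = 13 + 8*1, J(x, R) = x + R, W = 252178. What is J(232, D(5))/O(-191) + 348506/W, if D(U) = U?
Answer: 11180802/882623 ≈ 12.668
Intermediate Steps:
J(x, R) = R + x
O(z) = 21 (O(z) = 13 + 8 = 21)
J(232, D(5))/O(-191) + 348506/W = (5 + 232)/21 + 348506/252178 = 237*(1/21) + 348506*(1/252178) = 79/7 + 174253/126089 = 11180802/882623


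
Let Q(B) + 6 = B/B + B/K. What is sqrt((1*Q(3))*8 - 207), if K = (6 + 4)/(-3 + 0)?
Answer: I*sqrt(6355)/5 ≈ 15.944*I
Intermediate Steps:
K = -10/3 (K = 10/(-3) = 10*(-1/3) = -10/3 ≈ -3.3333)
Q(B) = -5 - 3*B/10 (Q(B) = -6 + (B/B + B/(-10/3)) = -6 + (1 + B*(-3/10)) = -6 + (1 - 3*B/10) = -5 - 3*B/10)
sqrt((1*Q(3))*8 - 207) = sqrt((1*(-5 - 3/10*3))*8 - 207) = sqrt((1*(-5 - 9/10))*8 - 207) = sqrt((1*(-59/10))*8 - 207) = sqrt(-59/10*8 - 207) = sqrt(-236/5 - 207) = sqrt(-1271/5) = I*sqrt(6355)/5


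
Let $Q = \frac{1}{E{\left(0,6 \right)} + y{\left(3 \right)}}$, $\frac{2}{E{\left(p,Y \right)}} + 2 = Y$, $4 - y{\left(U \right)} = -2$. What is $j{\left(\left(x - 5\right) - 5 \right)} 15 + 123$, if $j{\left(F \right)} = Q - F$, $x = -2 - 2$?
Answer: $\frac{4359}{13} \approx 335.31$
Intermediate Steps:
$y{\left(U \right)} = 6$ ($y{\left(U \right)} = 4 - -2 = 4 + 2 = 6$)
$x = -4$ ($x = -2 - 2 = -4$)
$E{\left(p,Y \right)} = \frac{2}{-2 + Y}$
$Q = \frac{2}{13}$ ($Q = \frac{1}{\frac{2}{-2 + 6} + 6} = \frac{1}{\frac{2}{4} + 6} = \frac{1}{2 \cdot \frac{1}{4} + 6} = \frac{1}{\frac{1}{2} + 6} = \frac{1}{\frac{13}{2}} = \frac{2}{13} \approx 0.15385$)
$j{\left(F \right)} = \frac{2}{13} - F$
$j{\left(\left(x - 5\right) - 5 \right)} 15 + 123 = \left(\frac{2}{13} - \left(\left(-4 - 5\right) - 5\right)\right) 15 + 123 = \left(\frac{2}{13} - \left(-9 - 5\right)\right) 15 + 123 = \left(\frac{2}{13} - -14\right) 15 + 123 = \left(\frac{2}{13} + 14\right) 15 + 123 = \frac{184}{13} \cdot 15 + 123 = \frac{2760}{13} + 123 = \frac{4359}{13}$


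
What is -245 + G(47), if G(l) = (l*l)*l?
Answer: 103578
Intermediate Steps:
G(l) = l**3 (G(l) = l**2*l = l**3)
-245 + G(47) = -245 + 47**3 = -245 + 103823 = 103578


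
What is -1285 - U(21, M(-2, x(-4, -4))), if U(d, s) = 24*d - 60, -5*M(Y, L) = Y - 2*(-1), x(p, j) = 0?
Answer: -1729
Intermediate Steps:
M(Y, L) = -⅖ - Y/5 (M(Y, L) = -(Y - 2*(-1))/5 = -(Y + 2)/5 = -(2 + Y)/5 = -⅖ - Y/5)
U(d, s) = -60 + 24*d
-1285 - U(21, M(-2, x(-4, -4))) = -1285 - (-60 + 24*21) = -1285 - (-60 + 504) = -1285 - 1*444 = -1285 - 444 = -1729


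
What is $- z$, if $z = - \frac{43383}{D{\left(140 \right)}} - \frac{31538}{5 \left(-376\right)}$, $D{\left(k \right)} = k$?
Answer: $\frac{964309}{3290} \approx 293.1$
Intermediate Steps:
$z = - \frac{964309}{3290}$ ($z = - \frac{43383}{140} - \frac{31538}{5 \left(-376\right)} = \left(-43383\right) \frac{1}{140} - \frac{31538}{-1880} = - \frac{43383}{140} - - \frac{15769}{940} = - \frac{43383}{140} + \frac{15769}{940} = - \frac{964309}{3290} \approx -293.1$)
$- z = \left(-1\right) \left(- \frac{964309}{3290}\right) = \frac{964309}{3290}$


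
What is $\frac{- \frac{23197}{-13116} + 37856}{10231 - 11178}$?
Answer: $- \frac{496542493}{12420852} \approx -39.977$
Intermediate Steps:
$\frac{- \frac{23197}{-13116} + 37856}{10231 - 11178} = \frac{\left(-23197\right) \left(- \frac{1}{13116}\right) + 37856}{-947} = \left(\frac{23197}{13116} + 37856\right) \left(- \frac{1}{947}\right) = \frac{496542493}{13116} \left(- \frac{1}{947}\right) = - \frac{496542493}{12420852}$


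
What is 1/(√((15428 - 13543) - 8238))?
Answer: -I*√6353/6353 ≈ -0.012546*I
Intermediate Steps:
1/(√((15428 - 13543) - 8238)) = 1/(√(1885 - 8238)) = 1/(√(-6353)) = 1/(I*√6353) = -I*√6353/6353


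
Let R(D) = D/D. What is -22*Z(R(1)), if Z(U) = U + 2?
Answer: -66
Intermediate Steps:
R(D) = 1
Z(U) = 2 + U
-22*Z(R(1)) = -22*(2 + 1) = -22*3 = -66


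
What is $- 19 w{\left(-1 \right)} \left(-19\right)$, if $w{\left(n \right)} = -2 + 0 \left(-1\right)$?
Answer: $-722$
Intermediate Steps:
$w{\left(n \right)} = -2$ ($w{\left(n \right)} = -2 + 0 = -2$)
$- 19 w{\left(-1 \right)} \left(-19\right) = \left(-19\right) \left(-2\right) \left(-19\right) = 38 \left(-19\right) = -722$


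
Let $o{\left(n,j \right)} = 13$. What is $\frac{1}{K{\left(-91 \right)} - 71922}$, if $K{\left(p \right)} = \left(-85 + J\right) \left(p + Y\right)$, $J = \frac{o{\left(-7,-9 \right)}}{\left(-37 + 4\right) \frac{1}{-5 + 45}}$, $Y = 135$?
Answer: $- \frac{3}{229066} \approx -1.3097 \cdot 10^{-5}$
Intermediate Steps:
$J = - \frac{520}{33}$ ($J = \frac{13}{\left(-37 + 4\right) \frac{1}{-5 + 45}} = \frac{13}{\left(-33\right) \frac{1}{40}} = \frac{13}{- \frac{33}{40}} = 13 \left(- \frac{40}{33}\right) = - \frac{520}{33} \approx -15.758$)
$K{\left(p \right)} = - \frac{149625}{11} - \frac{3325 p}{33}$ ($K{\left(p \right)} = \left(-85 - \frac{520}{33}\right) \left(p + 135\right) = - \frac{3325 \left(135 + p\right)}{33} = - \frac{149625}{11} - \frac{3325 p}{33}$)
$\frac{1}{K{\left(-91 \right)} - 71922} = \frac{1}{\left(- \frac{149625}{11} - - \frac{302575}{33}\right) - 71922} = \frac{1}{\left(- \frac{149625}{11} + \frac{302575}{33}\right) - 71922} = \frac{1}{- \frac{13300}{3} - 71922} = \frac{1}{- \frac{229066}{3}} = - \frac{3}{229066}$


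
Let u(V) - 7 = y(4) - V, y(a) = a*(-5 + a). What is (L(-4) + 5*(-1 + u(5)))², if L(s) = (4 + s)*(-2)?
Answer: 225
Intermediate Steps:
L(s) = -8 - 2*s
u(V) = 3 - V (u(V) = 7 + (4*(-5 + 4) - V) = 7 + (4*(-1) - V) = 7 + (-4 - V) = 3 - V)
(L(-4) + 5*(-1 + u(5)))² = ((-8 - 2*(-4)) + 5*(-1 + (3 - 1*5)))² = ((-8 + 8) + 5*(-1 + (3 - 5)))² = (0 + 5*(-1 - 2))² = (0 + 5*(-3))² = (0 - 15)² = (-15)² = 225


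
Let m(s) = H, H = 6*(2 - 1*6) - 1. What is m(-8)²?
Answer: 625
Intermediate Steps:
H = -25 (H = 6*(2 - 6) - 1 = 6*(-4) - 1 = -24 - 1 = -25)
m(s) = -25
m(-8)² = (-25)² = 625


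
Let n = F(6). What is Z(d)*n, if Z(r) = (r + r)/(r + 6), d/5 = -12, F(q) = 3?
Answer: 20/3 ≈ 6.6667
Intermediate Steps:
d = -60 (d = 5*(-12) = -60)
Z(r) = 2*r/(6 + r) (Z(r) = (2*r)/(6 + r) = 2*r/(6 + r))
n = 3
Z(d)*n = (2*(-60)/(6 - 60))*3 = (2*(-60)/(-54))*3 = (2*(-60)*(-1/54))*3 = (20/9)*3 = 20/3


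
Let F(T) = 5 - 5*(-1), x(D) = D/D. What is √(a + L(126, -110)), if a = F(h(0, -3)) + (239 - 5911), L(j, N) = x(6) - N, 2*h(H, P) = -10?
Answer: I*√5551 ≈ 74.505*I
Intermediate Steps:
h(H, P) = -5 (h(H, P) = (½)*(-10) = -5)
x(D) = 1
F(T) = 10 (F(T) = 5 + 5 = 10)
L(j, N) = 1 - N
a = -5662 (a = 10 + (239 - 5911) = 10 - 5672 = -5662)
√(a + L(126, -110)) = √(-5662 + (1 - 1*(-110))) = √(-5662 + (1 + 110)) = √(-5662 + 111) = √(-5551) = I*√5551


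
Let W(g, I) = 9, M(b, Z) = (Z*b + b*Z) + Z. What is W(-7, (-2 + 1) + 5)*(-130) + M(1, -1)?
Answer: -1173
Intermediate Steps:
M(b, Z) = Z + 2*Z*b (M(b, Z) = (Z*b + Z*b) + Z = 2*Z*b + Z = Z + 2*Z*b)
W(-7, (-2 + 1) + 5)*(-130) + M(1, -1) = 9*(-130) - (1 + 2*1) = -1170 - (1 + 2) = -1170 - 1*3 = -1170 - 3 = -1173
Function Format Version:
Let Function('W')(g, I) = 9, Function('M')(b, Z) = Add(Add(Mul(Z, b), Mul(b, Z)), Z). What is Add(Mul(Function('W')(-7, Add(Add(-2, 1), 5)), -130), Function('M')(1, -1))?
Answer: -1173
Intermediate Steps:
Function('M')(b, Z) = Add(Z, Mul(2, Z, b)) (Function('M')(b, Z) = Add(Add(Mul(Z, b), Mul(Z, b)), Z) = Add(Mul(2, Z, b), Z) = Add(Z, Mul(2, Z, b)))
Add(Mul(Function('W')(-7, Add(Add(-2, 1), 5)), -130), Function('M')(1, -1)) = Add(Mul(9, -130), Mul(-1, Add(1, Mul(2, 1)))) = Add(-1170, Mul(-1, Add(1, 2))) = Add(-1170, Mul(-1, 3)) = Add(-1170, -3) = -1173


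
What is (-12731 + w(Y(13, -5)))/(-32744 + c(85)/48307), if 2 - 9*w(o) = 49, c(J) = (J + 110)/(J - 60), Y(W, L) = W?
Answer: 27686190910/71179398009 ≈ 0.38896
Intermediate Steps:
c(J) = (110 + J)/(-60 + J)
w(o) = -47/9 (w(o) = 2/9 - ⅑*49 = 2/9 - 49/9 = -47/9)
(-12731 + w(Y(13, -5)))/(-32744 + c(85)/48307) = (-12731 - 47/9)/(-32744 + ((110 + 85)/(-60 + 85))/48307) = -114626/(9*(-32744 + (195/25)*(1/48307))) = -114626/(9*(-32744 + ((1/25)*195)*(1/48307))) = -114626/(9*(-32744 + (39/5)*(1/48307))) = -114626/(9*(-32744 + 39/241535)) = -114626/(9*(-7908822001/241535)) = -114626/9*(-241535/7908822001) = 27686190910/71179398009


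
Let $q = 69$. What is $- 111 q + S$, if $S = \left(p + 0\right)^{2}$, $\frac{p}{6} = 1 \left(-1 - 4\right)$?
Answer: $-6759$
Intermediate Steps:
$p = -30$ ($p = 6 \cdot 1 \left(-1 - 4\right) = 6 \cdot 1 \left(-5\right) = 6 \left(-5\right) = -30$)
$S = 900$ ($S = \left(-30 + 0\right)^{2} = \left(-30\right)^{2} = 900$)
$- 111 q + S = \left(-111\right) 69 + 900 = -7659 + 900 = -6759$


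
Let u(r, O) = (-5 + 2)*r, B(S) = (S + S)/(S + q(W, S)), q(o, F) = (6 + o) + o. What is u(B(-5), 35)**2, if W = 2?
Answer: 36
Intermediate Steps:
q(o, F) = 6 + 2*o
B(S) = 2*S/(10 + S) (B(S) = (S + S)/(S + (6 + 2*2)) = (2*S)/(S + (6 + 4)) = (2*S)/(S + 10) = (2*S)/(10 + S) = 2*S/(10 + S))
u(r, O) = -3*r
u(B(-5), 35)**2 = (-6*(-5)/(10 - 5))**2 = (-6*(-5)/5)**2 = (-3*(-2))**2 = 6**2 = 36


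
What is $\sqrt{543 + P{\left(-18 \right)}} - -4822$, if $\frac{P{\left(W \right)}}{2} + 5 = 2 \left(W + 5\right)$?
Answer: $4822 + \sqrt{481} \approx 4843.9$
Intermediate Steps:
$P{\left(W \right)} = 10 + 4 W$ ($P{\left(W \right)} = -10 + 2 \cdot 2 \left(W + 5\right) = -10 + 2 \cdot 2 \left(5 + W\right) = -10 + 2 \left(10 + 2 W\right) = -10 + \left(20 + 4 W\right) = 10 + 4 W$)
$\sqrt{543 + P{\left(-18 \right)}} - -4822 = \sqrt{543 + \left(10 + 4 \left(-18\right)\right)} - -4822 = \sqrt{543 + \left(10 - 72\right)} + 4822 = \sqrt{543 - 62} + 4822 = \sqrt{481} + 4822 = 4822 + \sqrt{481}$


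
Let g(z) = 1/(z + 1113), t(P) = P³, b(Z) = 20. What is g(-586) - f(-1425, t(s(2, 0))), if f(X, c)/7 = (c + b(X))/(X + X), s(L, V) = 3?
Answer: 176233/1501950 ≈ 0.11734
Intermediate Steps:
f(X, c) = 7*(20 + c)/(2*X) (f(X, c) = 7*((c + 20)/(X + X)) = 7*((20 + c)/((2*X))) = 7*((20 + c)*(1/(2*X))) = 7*((20 + c)/(2*X)) = 7*(20 + c)/(2*X))
g(z) = 1/(1113 + z)
g(-586) - f(-1425, t(s(2, 0))) = 1/(1113 - 586) - 7*(20 + 3³)/(2*(-1425)) = 1/527 - 7*(-1)*(20 + 27)/(2*1425) = 1/527 - 7*(-1)*47/(2*1425) = 1/527 - 1*(-329/2850) = 1/527 + 329/2850 = 176233/1501950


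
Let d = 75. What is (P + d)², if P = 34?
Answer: 11881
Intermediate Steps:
(P + d)² = (34 + 75)² = 109² = 11881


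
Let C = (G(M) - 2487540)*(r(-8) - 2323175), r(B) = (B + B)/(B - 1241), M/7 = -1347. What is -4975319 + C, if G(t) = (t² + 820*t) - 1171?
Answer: -228317582929145881/1249 ≈ -1.8280e+14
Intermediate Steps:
M = -9429 (M = 7*(-1347) = -9429)
r(B) = 2*B/(-1241 + B) (r(B) = (2*B)/(-1241 + B) = 2*B/(-1241 + B))
G(t) = -1171 + t² + 820*t
C = -228317576714972450/1249 (C = ((-1171 + (-9429)² + 820*(-9429)) - 2487540)*(2*(-8)/(-1241 - 8) - 2323175) = ((-1171 + 88906041 - 7731780) - 2487540)*(2*(-8)/(-1249) - 2323175) = (81173090 - 2487540)*(2*(-8)*(-1/1249) - 2323175) = 78685550*(16/1249 - 2323175) = 78685550*(-2901645559/1249) = -228317576714972450/1249 ≈ -1.8280e+14)
-4975319 + C = -4975319 - 228317576714972450/1249 = -228317582929145881/1249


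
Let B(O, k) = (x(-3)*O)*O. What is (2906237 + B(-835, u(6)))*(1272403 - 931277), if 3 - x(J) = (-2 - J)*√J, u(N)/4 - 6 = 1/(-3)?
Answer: 1704917728912 - 237841575350*I*√3 ≈ 1.7049e+12 - 4.1195e+11*I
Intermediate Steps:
u(N) = 68/3 (u(N) = 24 + 4/(-3) = 24 + 4*(-⅓) = 24 - 4/3 = 68/3)
x(J) = 3 - √J*(-2 - J) (x(J) = 3 - (-2 - J)*√J = 3 - √J*(-2 - J))
B(O, k) = O²*(3 - I*√3) (B(O, k) = ((3 + (-3)^(3/2) + 2*√(-3))*O)*O = ((3 - 3*I*√3 + 2*(I*√3))*O)*O = ((3 - 3*I*√3 + 2*I*√3)*O)*O = ((3 - I*√3)*O)*O = (O*(3 - I*√3))*O = O²*(3 - I*√3))
(2906237 + B(-835, u(6)))*(1272403 - 931277) = (2906237 + (-835)²*(3 - I*√3))*(1272403 - 931277) = (2906237 + 697225*(3 - I*√3))*341126 = (2906237 + (2091675 - 697225*I*√3))*341126 = (4997912 - 697225*I*√3)*341126 = 1704917728912 - 237841575350*I*√3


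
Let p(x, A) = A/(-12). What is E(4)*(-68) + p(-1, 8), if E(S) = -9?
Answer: 1834/3 ≈ 611.33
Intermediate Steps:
p(x, A) = -A/12 (p(x, A) = A*(-1/12) = -A/12)
E(4)*(-68) + p(-1, 8) = -9*(-68) - 1/12*8 = 612 - ⅔ = 1834/3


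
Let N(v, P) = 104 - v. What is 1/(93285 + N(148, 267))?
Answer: 1/93241 ≈ 1.0725e-5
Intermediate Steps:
1/(93285 + N(148, 267)) = 1/(93285 + (104 - 1*148)) = 1/(93285 + (104 - 148)) = 1/(93285 - 44) = 1/93241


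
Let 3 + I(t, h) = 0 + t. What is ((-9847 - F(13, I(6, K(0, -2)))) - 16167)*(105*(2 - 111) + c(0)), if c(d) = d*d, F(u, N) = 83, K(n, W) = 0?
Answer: 298680165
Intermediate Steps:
I(t, h) = -3 + t (I(t, h) = -3 + (0 + t) = -3 + t)
c(d) = d²
((-9847 - F(13, I(6, K(0, -2)))) - 16167)*(105*(2 - 111) + c(0)) = ((-9847 - 1*83) - 16167)*(105*(2 - 111) + 0²) = ((-9847 - 83) - 16167)*(105*(-109) + 0) = (-9930 - 16167)*(-11445 + 0) = -26097*(-11445) = 298680165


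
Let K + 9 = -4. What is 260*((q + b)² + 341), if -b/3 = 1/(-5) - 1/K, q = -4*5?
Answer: 12275604/65 ≈ 1.8886e+5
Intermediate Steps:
K = -13 (K = -9 - 4 = -13)
q = -20
b = 24/65 (b = -3*(1/(-5) - 1/(-13)) = -3*(1*(-⅕) - 1*(-1/13)) = -3*(-⅕ + 1/13) = -3*(-8/65) = 24/65 ≈ 0.36923)
260*((q + b)² + 341) = 260*((-20 + 24/65)² + 341) = 260*((-1276/65)² + 341) = 260*(1628176/4225 + 341) = 260*(3068901/4225) = 12275604/65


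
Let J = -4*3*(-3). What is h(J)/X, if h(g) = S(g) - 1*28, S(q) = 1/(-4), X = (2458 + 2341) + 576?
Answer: -113/21500 ≈ -0.0052558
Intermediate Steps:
X = 5375 (X = 4799 + 576 = 5375)
S(q) = -¼
J = 36 (J = -12*(-3) = 36)
h(g) = -113/4 (h(g) = -¼ - 1*28 = -¼ - 28 = -113/4)
h(J)/X = -113/4/5375 = -113/4*1/5375 = -113/21500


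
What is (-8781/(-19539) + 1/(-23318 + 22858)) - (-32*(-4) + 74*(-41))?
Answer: 8707657787/2995980 ≈ 2906.4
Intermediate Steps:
(-8781/(-19539) + 1/(-23318 + 22858)) - (-32*(-4) + 74*(-41)) = (-8781*(-1/19539) + 1/(-460)) - (128 - 3034) = (2927/6513 - 1/460) - 1*(-2906) = 1339907/2995980 + 2906 = 8707657787/2995980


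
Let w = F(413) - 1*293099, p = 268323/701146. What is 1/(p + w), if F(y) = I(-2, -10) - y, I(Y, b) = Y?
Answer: -14918/4378636143 ≈ -3.4070e-6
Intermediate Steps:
p = 5709/14918 (p = 268323*(1/701146) = 5709/14918 ≈ 0.38269)
F(y) = -2 - y
w = -293514 (w = (-2 - 1*413) - 1*293099 = (-2 - 413) - 293099 = -415 - 293099 = -293514)
1/(p + w) = 1/(5709/14918 - 293514) = 1/(-4378636143/14918) = -14918/4378636143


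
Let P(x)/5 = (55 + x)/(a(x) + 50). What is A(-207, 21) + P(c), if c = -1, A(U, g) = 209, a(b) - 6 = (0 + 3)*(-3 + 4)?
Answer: 12601/59 ≈ 213.58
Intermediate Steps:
a(b) = 9 (a(b) = 6 + (0 + 3)*(-3 + 4) = 6 + 3*1 = 6 + 3 = 9)
P(x) = 275/59 + 5*x/59 (P(x) = 5*((55 + x)/(9 + 50)) = 5*((55 + x)/59) = 5*((55 + x)*(1/59)) = 5*(55/59 + x/59) = 275/59 + 5*x/59)
A(-207, 21) + P(c) = 209 + (275/59 + (5/59)*(-1)) = 209 + (275/59 - 5/59) = 209 + 270/59 = 12601/59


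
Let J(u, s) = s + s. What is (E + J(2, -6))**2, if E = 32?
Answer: 400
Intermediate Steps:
J(u, s) = 2*s
(E + J(2, -6))**2 = (32 + 2*(-6))**2 = (32 - 12)**2 = 20**2 = 400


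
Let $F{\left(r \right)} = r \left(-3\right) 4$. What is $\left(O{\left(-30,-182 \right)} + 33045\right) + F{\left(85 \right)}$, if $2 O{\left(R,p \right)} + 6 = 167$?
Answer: $\frac{64211}{2} \approx 32106.0$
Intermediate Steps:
$O{\left(R,p \right)} = \frac{161}{2}$ ($O{\left(R,p \right)} = -3 + \frac{1}{2} \cdot 167 = -3 + \frac{167}{2} = \frac{161}{2}$)
$F{\left(r \right)} = - 12 r$ ($F{\left(r \right)} = - 3 r 4 = - 12 r$)
$\left(O{\left(-30,-182 \right)} + 33045\right) + F{\left(85 \right)} = \left(\frac{161}{2} + 33045\right) - 1020 = \frac{66251}{2} - 1020 = \frac{64211}{2}$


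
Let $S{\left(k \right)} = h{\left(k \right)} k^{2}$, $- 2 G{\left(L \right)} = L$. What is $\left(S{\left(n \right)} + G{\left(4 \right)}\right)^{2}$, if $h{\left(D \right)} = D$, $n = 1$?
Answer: $1$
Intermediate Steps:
$G{\left(L \right)} = - \frac{L}{2}$
$S{\left(k \right)} = k^{3}$ ($S{\left(k \right)} = k k^{2} = k^{3}$)
$\left(S{\left(n \right)} + G{\left(4 \right)}\right)^{2} = \left(1^{3} - 2\right)^{2} = \left(1 - 2\right)^{2} = \left(-1\right)^{2} = 1$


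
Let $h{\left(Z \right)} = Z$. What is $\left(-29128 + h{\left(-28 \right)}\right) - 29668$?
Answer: $-58824$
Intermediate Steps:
$\left(-29128 + h{\left(-28 \right)}\right) - 29668 = \left(-29128 - 28\right) - 29668 = -29156 - 29668 = -58824$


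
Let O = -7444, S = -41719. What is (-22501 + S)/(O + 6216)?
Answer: 16055/307 ≈ 52.296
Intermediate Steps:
(-22501 + S)/(O + 6216) = (-22501 - 41719)/(-7444 + 6216) = -64220/(-1228) = -64220*(-1/1228) = 16055/307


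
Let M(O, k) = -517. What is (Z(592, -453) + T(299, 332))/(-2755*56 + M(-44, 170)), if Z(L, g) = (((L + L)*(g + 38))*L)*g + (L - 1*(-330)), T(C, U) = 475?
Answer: -131770960757/154797 ≈ -8.5125e+5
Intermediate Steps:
Z(L, g) = 330 + L + 2*g*L²*(38 + g) (Z(L, g) = (((2*L)*(38 + g))*L)*g + (L + 330) = ((2*L*(38 + g))*L)*g + (330 + L) = (2*L²*(38 + g))*g + (330 + L) = 2*g*L²*(38 + g) + (330 + L) = 330 + L + 2*g*L²*(38 + g))
(Z(592, -453) + T(299, 332))/(-2755*56 + M(-44, 170)) = ((330 + 592 + 2*592²*(-453)² + 76*(-453)*592²) + 475)/(-2755*56 - 517) = ((330 + 592 + 2*350464*205209 + 76*(-453)*350464) + 475)/(-154280 - 517) = ((330 + 592 + 143836733952 - 12065774592) + 475)/(-154797) = (131770960282 + 475)*(-1/154797) = 131770960757*(-1/154797) = -131770960757/154797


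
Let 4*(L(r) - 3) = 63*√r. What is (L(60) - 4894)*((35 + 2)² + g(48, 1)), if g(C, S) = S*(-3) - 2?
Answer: -6671324 + 42966*√15 ≈ -6.5049e+6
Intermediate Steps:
g(C, S) = -2 - 3*S (g(C, S) = -3*S - 2 = -2 - 3*S)
L(r) = 3 + 63*√r/4 (L(r) = 3 + (63*√r)/4 = 3 + 63*√r/4)
(L(60) - 4894)*((35 + 2)² + g(48, 1)) = ((3 + 63*√60/4) - 4894)*((35 + 2)² + (-2 - 3*1)) = ((3 + 63*(2*√15)/4) - 4894)*(37² + (-2 - 3)) = ((3 + 63*√15/2) - 4894)*(1369 - 5) = (-4891 + 63*√15/2)*1364 = -6671324 + 42966*√15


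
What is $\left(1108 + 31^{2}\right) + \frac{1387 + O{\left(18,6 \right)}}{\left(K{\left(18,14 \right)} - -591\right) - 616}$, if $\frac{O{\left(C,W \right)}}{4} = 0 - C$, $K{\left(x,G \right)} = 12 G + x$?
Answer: $\frac{334424}{161} \approx 2077.2$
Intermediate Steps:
$K{\left(x,G \right)} = x + 12 G$
$O{\left(C,W \right)} = - 4 C$ ($O{\left(C,W \right)} = 4 \left(0 - C\right) = 4 \left(- C\right) = - 4 C$)
$\left(1108 + 31^{2}\right) + \frac{1387 + O{\left(18,6 \right)}}{\left(K{\left(18,14 \right)} - -591\right) - 616} = \left(1108 + 31^{2}\right) + \frac{1387 - 72}{\left(\left(18 + 12 \cdot 14\right) - -591\right) - 616} = \left(1108 + 961\right) + \frac{1387 - 72}{\left(\left(18 + 168\right) + 591\right) - 616} = 2069 + \frac{1315}{\left(186 + 591\right) - 616} = 2069 + \frac{1315}{777 - 616} = 2069 + \frac{1315}{161} = \frac{334424}{161}$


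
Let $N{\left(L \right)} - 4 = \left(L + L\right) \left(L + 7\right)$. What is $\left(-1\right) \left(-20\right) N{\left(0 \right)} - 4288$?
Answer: $-4208$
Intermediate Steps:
$N{\left(L \right)} = 4 + 2 L \left(7 + L\right)$ ($N{\left(L \right)} = 4 + \left(L + L\right) \left(L + 7\right) = 4 + 2 L \left(7 + L\right)$)
$\left(-1\right) \left(-20\right) N{\left(0 \right)} - 4288 = \left(-1\right) \left(-20\right) \left(4 + 2 \cdot 0^{2} + 14 \cdot 0\right) - 4288 = 20 \left(4 + 2 \cdot 0 + 0\right) - 4288 = 20 \left(4 + 0 + 0\right) - 4288 = 20 \cdot 4 - 4288 = 80 - 4288 = -4208$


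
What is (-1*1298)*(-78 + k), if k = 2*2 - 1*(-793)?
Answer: -933262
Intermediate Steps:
k = 797 (k = 4 + 793 = 797)
(-1*1298)*(-78 + k) = (-1*1298)*(-78 + 797) = -1298*719 = -933262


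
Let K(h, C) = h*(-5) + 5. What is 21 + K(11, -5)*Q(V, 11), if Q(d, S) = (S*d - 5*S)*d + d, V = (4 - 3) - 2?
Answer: -3229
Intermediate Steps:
K(h, C) = 5 - 5*h (K(h, C) = -5*h + 5 = 5 - 5*h)
V = -1 (V = 1 - 2 = -1)
Q(d, S) = d + d*(-5*S + S*d) (Q(d, S) = (-5*S + S*d)*d + d = d*(-5*S + S*d) + d = d + d*(-5*S + S*d))
21 + K(11, -5)*Q(V, 11) = 21 + (5 - 5*11)*(-(1 - 5*11 + 11*(-1))) = 21 + (5 - 55)*(-(1 - 55 - 11)) = 21 - (-50)*(-65) = 21 - 50*65 = 21 - 3250 = -3229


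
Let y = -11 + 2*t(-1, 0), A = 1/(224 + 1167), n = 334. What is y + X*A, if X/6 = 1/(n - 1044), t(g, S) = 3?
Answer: -2469028/493805 ≈ -5.0000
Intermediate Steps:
A = 1/1391 ≈ 0.00071891
X = -3/355 (X = 6/(334 - 1044) = 6/(-710) = 6*(-1/710) = -3/355 ≈ -0.0084507)
y = -5 (y = -11 + 2*3 = -11 + 6 = -5)
y + X*A = -5 - 3/355*1/1391 = -5 - 3/493805 = -2469028/493805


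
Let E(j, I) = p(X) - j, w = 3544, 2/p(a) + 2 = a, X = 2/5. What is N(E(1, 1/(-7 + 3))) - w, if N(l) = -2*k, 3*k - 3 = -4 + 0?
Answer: -10630/3 ≈ -3543.3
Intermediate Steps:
X = ⅖ (X = 2*(⅕) = ⅖ ≈ 0.40000)
p(a) = 2/(-2 + a)
E(j, I) = -5/4 - j (E(j, I) = 2/(-2 + ⅖) - j = 2/(-8/5) - j = 2*(-5/8) - j = -5/4 - j)
k = -⅓ (k = 1 + (-4 + 0)/3 = 1 + (⅓)*(-4) = 1 - 4/3 = -⅓ ≈ -0.33333)
N(l) = ⅔ (N(l) = -2*(-⅓) = ⅔)
N(E(1, 1/(-7 + 3))) - w = ⅔ - 1*3544 = ⅔ - 3544 = -10630/3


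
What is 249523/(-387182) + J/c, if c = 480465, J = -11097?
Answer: -4599393587/6889903690 ≈ -0.66756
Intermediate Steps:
249523/(-387182) + J/c = 249523/(-387182) - 11097/480465 = 249523*(-1/387182) - 11097*1/480465 = -249523/387182 - 411/17795 = -4599393587/6889903690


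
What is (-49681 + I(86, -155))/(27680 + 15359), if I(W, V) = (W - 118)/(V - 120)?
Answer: -13662243/11835725 ≈ -1.1543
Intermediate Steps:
I(W, V) = (-118 + W)/(-120 + V)
(-49681 + I(86, -155))/(27680 + 15359) = (-49681 + (-118 + 86)/(-120 - 155))/(27680 + 15359) = (-49681 - 32/(-275))/43039 = (-49681 - 1/275*(-32))*(1/43039) = (-49681 + 32/275)*(1/43039) = -13662243/275*1/43039 = -13662243/11835725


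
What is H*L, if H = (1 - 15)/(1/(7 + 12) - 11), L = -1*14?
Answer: -931/52 ≈ -17.904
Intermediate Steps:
L = -14
H = 133/104 (H = -14/(1/19 - 11) = -14/(-208/19) = -14*(-19/208) = 133/104 ≈ 1.2788)
H*L = (133/104)*(-14) = -931/52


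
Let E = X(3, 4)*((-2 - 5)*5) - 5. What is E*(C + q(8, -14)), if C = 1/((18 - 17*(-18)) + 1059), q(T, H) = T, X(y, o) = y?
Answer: -1217150/1383 ≈ -880.08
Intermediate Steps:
C = 1/1383 (C = 1/((18 + 306) + 1059) = 1/(324 + 1059) = 1/1383 ≈ 0.00072307)
E = -110 (E = 3*((-2 - 5)*5) - 5 = 3*(-7*5) - 5 = 3*(-35) - 5 = -105 - 5 = -110)
E*(C + q(8, -14)) = -110*(1/1383 + 8) = -110*11065/1383 = -1217150/1383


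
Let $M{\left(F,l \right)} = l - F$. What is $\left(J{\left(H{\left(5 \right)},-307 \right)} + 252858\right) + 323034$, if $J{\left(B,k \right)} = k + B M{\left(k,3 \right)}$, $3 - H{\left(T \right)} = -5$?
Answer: $578065$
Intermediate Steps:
$H{\left(T \right)} = 8$ ($H{\left(T \right)} = 3 - -5 = 3 + 5 = 8$)
$J{\left(B,k \right)} = k + B \left(3 - k\right)$
$\left(J{\left(H{\left(5 \right)},-307 \right)} + 252858\right) + 323034 = \left(\left(-307 - 8 \left(-3 - 307\right)\right) + 252858\right) + 323034 = \left(\left(-307 - 8 \left(-310\right)\right) + 252858\right) + 323034 = \left(\left(-307 + 2480\right) + 252858\right) + 323034 = \left(2173 + 252858\right) + 323034 = 255031 + 323034 = 578065$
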